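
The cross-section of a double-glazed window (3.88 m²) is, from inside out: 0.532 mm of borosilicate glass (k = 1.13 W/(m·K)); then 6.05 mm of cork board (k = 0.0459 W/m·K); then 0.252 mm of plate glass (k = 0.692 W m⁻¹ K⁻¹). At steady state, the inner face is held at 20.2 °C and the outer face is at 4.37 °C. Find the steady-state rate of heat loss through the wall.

Series thermal resistances, inner to outer:
  R_borosilicate glass = L/(kA) = 5.32×10^-4/(1.13·3.88) = 1.213×10^-4 K/W
  R_cork board = L/(kA) = 0.00605/(0.0459·3.88) = 0.03397 K/W
  R_plate glass = L/(kA) = 2.52×10^-4/(0.692·3.88) = 9.386×10^-5 K/W
ΣR = 1.213×10^-4 + 0.03397 + 9.386×10^-5 = 0.03419 K/W
Q = ΔT/ΣR = (20.2 °C − 4.37 °C)/0.03419 = 463 W

Q = 463 W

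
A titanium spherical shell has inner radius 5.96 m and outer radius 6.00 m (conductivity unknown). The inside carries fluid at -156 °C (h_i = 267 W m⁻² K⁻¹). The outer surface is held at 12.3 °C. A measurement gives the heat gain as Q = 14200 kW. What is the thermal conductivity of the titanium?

k = 25.7 W/m·K

ΣR = ΔT/Q = |-156 − 12.3|/1.42×10^7 = 1.185×10^-5 K/W
Known resistances:
  R_conv,in = 1/(4πr²h) = 1/(4π·5.96²·267) = 8.390×10^-6 K/W
R_titanium = ΣR − ΣR_known = 1.185×10^-5 − 8.390×10^-6 = 3.460×10^-6 K/W
(1/r₁−1/r₂)/(4πk) = 3.460×10^-6 ⇒ k = 0.001119/(4π·3.460×10^-6) = 25.7 W/m·K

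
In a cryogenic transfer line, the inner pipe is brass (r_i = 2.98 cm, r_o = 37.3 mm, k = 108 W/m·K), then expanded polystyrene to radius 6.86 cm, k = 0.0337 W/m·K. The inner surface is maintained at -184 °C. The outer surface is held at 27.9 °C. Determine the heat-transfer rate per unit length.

Treat each layer as a resistance in series:
  R'_brass = ln(0.0373/0.0298)/(2πk) = 0.2245/(2π·108) = 3.308×10^-4 m·K/W
  R'_expanded polystyrene = ln(0.0686/0.0373)/(2πk) = 0.6093/(2π·0.0337) = 2.878 m·K/W
ΣR = 3.308×10^-4 + 2.878 = 2.878 m·K/W
Q' = ΔT/ΣR = (-184 °C − 27.9 °C)/2.878 = -73.6 W/m
(Negative Q' ⇒ heat flows inward; heat gain = 73.6 W/m.)

Q' = 73.6 W/m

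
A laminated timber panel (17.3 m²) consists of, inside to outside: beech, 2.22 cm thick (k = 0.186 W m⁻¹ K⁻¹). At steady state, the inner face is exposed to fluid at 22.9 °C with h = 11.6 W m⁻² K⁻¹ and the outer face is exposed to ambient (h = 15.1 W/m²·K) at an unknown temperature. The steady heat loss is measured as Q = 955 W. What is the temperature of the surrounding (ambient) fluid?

Series resistances:
  R_conv,in = 1/(hA) = 1/(11.6·17.3) = 0.004983 K/W
  R_beech = L/(kA) = 0.0222/(0.186·17.3) = 0.006899 K/W
  R_conv,out = 1/(hA) = 1/(15.1·17.3) = 0.003828 K/W
ΣR = 0.01571 K/W
ΔT = Q·ΣR = 955 × 0.01571 = 15.00 K
Heat flows outward, so T_out = T_in − ΔT = 22.9 − 15.00 = 7.90 °C

T_out = 7.90 °C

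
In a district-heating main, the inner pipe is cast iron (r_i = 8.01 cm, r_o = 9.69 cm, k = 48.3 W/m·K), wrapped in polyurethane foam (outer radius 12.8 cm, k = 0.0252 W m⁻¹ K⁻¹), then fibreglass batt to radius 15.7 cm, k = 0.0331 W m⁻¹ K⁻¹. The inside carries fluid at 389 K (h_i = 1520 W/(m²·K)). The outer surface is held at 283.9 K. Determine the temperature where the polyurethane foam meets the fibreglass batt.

T = 321.5 K

Series thermal resistances, inner to outer:
  R'_conv,in = 1/(2πr h) = 1/(2π·0.0801·1520) = 0.001307 m·K/W
  R'_cast iron = ln(0.0969/0.0801)/(2πk) = 0.1904/(2π·48.3) = 6.274×10^-4 m·K/W
  R'_polyurethane foam = ln(0.128/0.0969)/(2πk) = 0.2784/(2π·0.0252) = 1.758 m·K/W
  R'_fibreglass batt = ln(0.157/0.128)/(2πk) = 0.2042/(2π·0.0331) = 0.9819 m·K/W
ΣR = 0.001307 + 6.274×10^-4 + 1.758 + 0.9819 = 2.742 m·K/W
Q' = ΔT/ΣR = (389 K − 283.9 K)/2.742 = 38.33 W/m
From the inner boundary to the polyurethane foam/fibreglass batt interface, ΣR_partial = 1.760 m·K/W.
T_interface = T_in − Q'·ΣR_partial = 389 K − (38.33)(1.760) = 321.5 K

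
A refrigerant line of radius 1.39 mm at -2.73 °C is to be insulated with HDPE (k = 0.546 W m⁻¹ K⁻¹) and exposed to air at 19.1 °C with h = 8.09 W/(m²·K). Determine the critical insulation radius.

For a cylinder, r_cr = k_ins/h = 0.546/8.09 = 0.0675 m = 6.75 cm

r_cr = 6.75 cm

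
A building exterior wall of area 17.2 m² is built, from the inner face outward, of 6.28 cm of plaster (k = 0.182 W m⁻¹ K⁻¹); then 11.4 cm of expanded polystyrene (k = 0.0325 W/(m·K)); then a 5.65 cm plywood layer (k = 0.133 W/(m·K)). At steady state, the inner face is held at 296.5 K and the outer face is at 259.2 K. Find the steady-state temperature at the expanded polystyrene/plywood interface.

T = 262.9 K

Series thermal resistances, inner to outer:
  R_plaster = L/(kA) = 0.0628/(0.182·17.2) = 0.02006 K/W
  R_expanded polystyrene = L/(kA) = 0.114/(0.0325·17.2) = 0.2039 K/W
  R_plywood = L/(kA) = 0.0565/(0.133·17.2) = 0.02470 K/W
ΣR = 0.02006 + 0.2039 + 0.02470 = 0.2487 K/W
Q = ΔT/ΣR = (296.5 K − 259.2 K)/0.2487 = 150.0 W
From the inner boundary to the expanded polystyrene/plywood interface, ΣR_partial = 0.2240 K/W.
T_interface = T_in − Q·ΣR_partial = 296.5 K − (150.0)(0.2240) = 262.9 K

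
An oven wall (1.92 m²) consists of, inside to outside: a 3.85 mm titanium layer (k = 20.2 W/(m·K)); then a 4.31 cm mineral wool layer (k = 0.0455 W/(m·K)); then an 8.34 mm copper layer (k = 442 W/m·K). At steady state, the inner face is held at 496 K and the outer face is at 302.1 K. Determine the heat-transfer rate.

Treat each layer as a resistance in series:
  R_titanium = L/(kA) = 0.00385/(20.2·1.92) = 9.927×10^-5 K/W
  R_mineral wool = L/(kA) = 0.0431/(0.0455·1.92) = 0.4934 K/W
  R_copper = L/(kA) = 0.00834/(442·1.92) = 9.827×10^-6 K/W
ΣR = 9.927×10^-5 + 0.4934 + 9.827×10^-6 = 0.4935 K/W
Q = ΔT/ΣR = (496 K − 302.1 K)/0.4935 = 393 W

Q = 393 W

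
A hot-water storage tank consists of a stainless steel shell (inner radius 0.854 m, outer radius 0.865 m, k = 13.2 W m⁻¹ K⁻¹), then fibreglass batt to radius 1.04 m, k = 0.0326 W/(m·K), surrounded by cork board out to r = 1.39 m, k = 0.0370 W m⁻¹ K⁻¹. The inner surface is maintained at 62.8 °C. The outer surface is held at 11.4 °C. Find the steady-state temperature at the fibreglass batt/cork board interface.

T = 38.3 °C

Resistance network (inner→outer):
  R_stainless steel = (1/0.854 − 1/0.865)/(4πk) = 0.01489/(4π·13.2) = 8.977×10^-5 K/W
  R_fibreglass batt = (1/0.865 − 1/1.04)/(4πk) = 0.1945/(4π·0.0326) = 0.4749 K/W
  R_cork board = (1/1.04 − 1/1.39)/(4πk) = 0.2421/(4π·0.0370) = 0.5207 K/W
ΣR = 8.977×10^-5 + 0.4749 + 0.5207 = 0.9957 K/W
Q = ΔT/ΣR = (62.8 °C − 11.4 °C)/0.9957 = 51.62 W
From the inner boundary to the fibreglass batt/cork board interface, ΣR_partial = 0.4750 K/W.
T_interface = T_in − Q·ΣR_partial = 62.8 °C − (51.62)(0.4750) = 38.3 °C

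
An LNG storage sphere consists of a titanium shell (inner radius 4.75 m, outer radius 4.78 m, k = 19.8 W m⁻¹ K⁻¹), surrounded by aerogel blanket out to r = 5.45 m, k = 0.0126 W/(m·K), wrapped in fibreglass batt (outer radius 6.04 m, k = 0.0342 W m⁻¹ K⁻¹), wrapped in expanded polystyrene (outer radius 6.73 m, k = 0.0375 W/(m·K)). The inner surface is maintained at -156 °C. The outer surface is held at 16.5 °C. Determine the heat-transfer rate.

Q = 718 W

Series thermal resistances, inner to outer:
  R_titanium = (1/4.75 − 1/4.78)/(4πk) = 0.001321/(4π·19.8) = 5.310×10^-6 K/W
  R_aerogel blanket = (1/4.78 − 1/5.45)/(4πk) = 0.02572/(4π·0.0126) = 0.1624 K/W
  R_fibreglass batt = (1/5.45 − 1/6.04)/(4πk) = 0.01792/(4π·0.0342) = 0.04170 K/W
  R_expanded polystyrene = (1/6.04 − 1/6.73)/(4πk) = 0.01697/(4π·0.0375) = 0.03602 K/W
ΣR = 5.310×10^-6 + 0.1624 + 0.04170 + 0.03602 = 0.2401 K/W
Q = ΔT/ΣR = (-156 °C − 16.5 °C)/0.2401 = -718 W
(Negative Q ⇒ heat flows inward; heat gain = 718 W.)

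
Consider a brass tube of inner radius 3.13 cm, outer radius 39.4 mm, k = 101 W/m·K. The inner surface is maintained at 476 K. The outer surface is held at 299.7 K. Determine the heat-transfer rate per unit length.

Q' = 4.86×10^5 W/m

Q' = 2πk·ΔT/ln(r₂/r₁) = 2π × 101 × 176.3 / ln(0.0394/0.0313) = 4.86×10^5 W/m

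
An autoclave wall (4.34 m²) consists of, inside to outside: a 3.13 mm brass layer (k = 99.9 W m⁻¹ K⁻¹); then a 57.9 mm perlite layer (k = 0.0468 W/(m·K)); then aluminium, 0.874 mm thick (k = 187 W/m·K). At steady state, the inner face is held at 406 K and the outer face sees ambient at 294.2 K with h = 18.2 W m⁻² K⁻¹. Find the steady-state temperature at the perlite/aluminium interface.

T = 299.0 K

Resistance network (inner→outer):
  R_brass = L/(kA) = 0.00313/(99.9·4.34) = 7.219×10^-6 K/W
  R_perlite = L/(kA) = 0.0579/(0.0468·4.34) = 0.2851 K/W
  R_aluminium = L/(kA) = 8.74×10^-4/(187·4.34) = 1.077×10^-6 K/W
  R_conv,out = 1/(hA) = 1/(18.2·4.34) = 0.01266 K/W
ΣR = 7.219×10^-6 + 0.2851 + 1.077×10^-6 + 0.01266 = 0.2978 K/W
Q = ΔT/ΣR = (406 K − 294.2 K)/0.2978 = 375.4 W
From the inner boundary to the perlite/aluminium interface, ΣR_partial = 0.2851 K/W.
T_interface = T_in − Q·ΣR_partial = 406 K − (375.4)(0.2851) = 299.0 K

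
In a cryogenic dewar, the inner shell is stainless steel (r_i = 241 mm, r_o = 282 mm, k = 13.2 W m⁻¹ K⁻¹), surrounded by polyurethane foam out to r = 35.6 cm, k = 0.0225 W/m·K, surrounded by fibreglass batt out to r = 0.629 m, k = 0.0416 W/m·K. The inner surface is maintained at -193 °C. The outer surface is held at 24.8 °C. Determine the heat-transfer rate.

Series thermal resistances, inner to outer:
  R_stainless steel = (1/0.241 − 1/0.282)/(4πk) = 0.6033/(4π·13.2) = 0.003637 K/W
  R_polyurethane foam = (1/0.282 − 1/0.356)/(4πk) = 0.7371/(4π·0.0225) = 2.607 K/W
  R_fibreglass batt = (1/0.356 − 1/0.629)/(4πk) = 1.219/(4π·0.0416) = 2.332 K/W
ΣR = 0.003637 + 2.607 + 2.332 = 4.943 K/W
Q = ΔT/ΣR = (-193 °C − 24.8 °C)/4.943 = -44.1 W
(Negative Q ⇒ heat flows inward; heat gain = 44.1 W.)

Q = 44.1 W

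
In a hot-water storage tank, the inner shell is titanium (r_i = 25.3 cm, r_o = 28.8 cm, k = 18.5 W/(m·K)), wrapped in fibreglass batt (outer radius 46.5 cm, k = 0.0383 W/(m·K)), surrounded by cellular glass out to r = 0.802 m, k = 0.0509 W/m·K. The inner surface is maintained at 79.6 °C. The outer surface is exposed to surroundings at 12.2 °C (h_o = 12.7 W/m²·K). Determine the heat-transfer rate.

Resistance network (inner→outer):
  R_titanium = (1/0.253 − 1/0.288)/(4πk) = 0.4803/(4π·18.5) = 0.002066 K/W
  R_fibreglass batt = (1/0.288 − 1/0.465)/(4πk) = 1.322/(4π·0.0383) = 2.746 K/W
  R_cellular glass = (1/0.465 − 1/0.802)/(4πk) = 0.9037/(4π·0.0509) = 1.413 K/W
  R_conv,out = 1/(4πr²h) = 1/(4π·0.802²·12.7) = 0.009742 K/W
ΣR = 0.002066 + 2.746 + 1.413 + 0.009742 = 4.171 K/W
Q = ΔT/ΣR = (79.6 °C − 12.2 °C)/4.171 = 16.2 W

Q = 16.2 W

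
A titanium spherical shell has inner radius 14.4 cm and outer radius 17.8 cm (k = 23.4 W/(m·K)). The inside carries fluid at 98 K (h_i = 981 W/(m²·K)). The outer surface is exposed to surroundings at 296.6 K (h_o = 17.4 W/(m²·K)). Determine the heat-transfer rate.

Series thermal resistances, inner to outer:
  R_conv,in = 1/(4πr²h) = 1/(4π·0.144²·981) = 0.003912 K/W
  R_titanium = (1/0.144 − 1/0.178)/(4πk) = 1.326/(4π·23.4) = 0.004511 K/W
  R_conv,out = 1/(4πr²h) = 1/(4π·0.178²·17.4) = 0.1443 K/W
ΣR = 0.003912 + 0.004511 + 0.1443 = 0.1527 K/W
Q = ΔT/ΣR = (98 K − 296.6 K)/0.1527 = -1300 W
(Negative Q ⇒ heat flows inward; heat gain = 1300 W.)

Q = 1300 W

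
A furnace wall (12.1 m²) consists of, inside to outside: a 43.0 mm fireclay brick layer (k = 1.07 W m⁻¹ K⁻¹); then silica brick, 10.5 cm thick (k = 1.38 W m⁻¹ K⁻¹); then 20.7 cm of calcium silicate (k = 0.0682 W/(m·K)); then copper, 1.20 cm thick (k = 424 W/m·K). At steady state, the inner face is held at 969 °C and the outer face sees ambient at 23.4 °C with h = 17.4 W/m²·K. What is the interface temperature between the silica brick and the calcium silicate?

T = 935 °C

Resistance network (inner→outer):
  R_fireclay brick = L/(kA) = 0.0430/(1.07·12.1) = 0.003321 K/W
  R_silica brick = L/(kA) = 0.105/(1.38·12.1) = 0.006288 K/W
  R_calcium silicate = L/(kA) = 0.207/(0.0682·12.1) = 0.2508 K/W
  R_copper = L/(kA) = 0.0120/(424·12.1) = 2.339×10^-6 K/W
  R_conv,out = 1/(hA) = 1/(17.4·12.1) = 0.004750 K/W
ΣR = 0.003321 + 0.006288 + 0.2508 + 2.339×10^-6 + 0.004750 = 0.2652 K/W
Q = ΔT/ΣR = (969 °C − 23.4 °C)/0.2652 = 3566 W
From the inner boundary to the silica brick/calcium silicate interface, ΣR_partial = 0.009609 K/W.
T_interface = T_in − Q·ΣR_partial = 969 °C − (3566)(0.009609) = 935 °C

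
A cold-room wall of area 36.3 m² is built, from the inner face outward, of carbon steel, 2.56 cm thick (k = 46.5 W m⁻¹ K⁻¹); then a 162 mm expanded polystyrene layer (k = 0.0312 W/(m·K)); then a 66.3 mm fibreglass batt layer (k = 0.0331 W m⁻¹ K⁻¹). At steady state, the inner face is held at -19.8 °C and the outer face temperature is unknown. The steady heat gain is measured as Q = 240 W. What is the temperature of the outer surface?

Series resistances:
  R_carbon steel = L/(kA) = 0.0256/(46.5·36.3) = 1.517×10^-5 K/W
  R_expanded polystyrene = L/(kA) = 0.162/(0.0312·36.3) = 0.1430 K/W
  R_fibreglass batt = L/(kA) = 0.0663/(0.0331·36.3) = 0.05518 K/W
ΣR = 0.1982 K/W
ΔT = Q·ΣR = 240 × 0.1982 = 47.57 K
Heat flows inward, so T_out = T_in + ΔT = -19.8 + 47.57 = 27.8 °C

T_out = 27.8 °C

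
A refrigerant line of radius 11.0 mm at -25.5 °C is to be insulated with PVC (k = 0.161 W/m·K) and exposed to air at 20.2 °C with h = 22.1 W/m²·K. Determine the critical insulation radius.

For a cylinder, r_cr = k_ins/h = 0.161/22.1 = 0.00729 m = 0.729 cm

r_cr = 0.729 cm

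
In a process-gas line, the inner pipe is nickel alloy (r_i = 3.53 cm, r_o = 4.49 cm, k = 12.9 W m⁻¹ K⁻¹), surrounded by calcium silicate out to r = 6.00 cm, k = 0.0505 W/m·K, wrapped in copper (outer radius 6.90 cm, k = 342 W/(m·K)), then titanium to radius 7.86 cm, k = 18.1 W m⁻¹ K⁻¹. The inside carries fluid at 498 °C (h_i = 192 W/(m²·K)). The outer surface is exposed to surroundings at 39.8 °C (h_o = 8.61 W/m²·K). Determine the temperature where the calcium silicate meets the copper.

T = 132 °C

Resistance network (inner→outer):
  R'_conv,in = 1/(2πr h) = 1/(2π·0.0353·192) = 0.02348 m·K/W
  R'_nickel alloy = ln(0.0449/0.0353)/(2πk) = 0.2406/(2π·12.9) = 0.002968 m·K/W
  R'_calcium silicate = ln(0.0600/0.0449)/(2πk) = 0.2899/(2π·0.0505) = 0.9137 m·K/W
  R'_copper = ln(0.0690/0.0600)/(2πk) = 0.1398/(2π·342) = 6.504×10^-5 m·K/W
  R'_titanium = ln(0.0786/0.0690)/(2πk) = 0.1303/(2π·18.1) = 0.001145 m·K/W
  R'_conv,out = 1/(2πr h) = 1/(2π·0.0786·8.61) = 0.2352 m·K/W
ΣR = 0.02348 + 0.002968 + 0.9137 + 6.504×10^-5 + 0.001145 + 0.2352 = 1.177 m·K/W
Q' = ΔT/ΣR = (498 °C − 39.8 °C)/1.177 = 389.3 W/m
From the inner boundary to the calcium silicate/copper interface, ΣR_partial = 0.9401 m·K/W.
T_interface = T_in − Q'·ΣR_partial = 498 °C − (389.3)(0.9401) = 132 °C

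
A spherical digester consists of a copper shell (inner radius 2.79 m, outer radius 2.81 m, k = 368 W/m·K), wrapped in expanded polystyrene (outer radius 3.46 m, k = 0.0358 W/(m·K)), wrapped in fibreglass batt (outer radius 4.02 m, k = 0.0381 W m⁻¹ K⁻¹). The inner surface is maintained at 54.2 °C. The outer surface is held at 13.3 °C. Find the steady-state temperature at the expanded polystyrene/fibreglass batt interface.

T = 28.1 °C

Series thermal resistances, inner to outer:
  R_copper = (1/2.79 − 1/2.81)/(4πk) = 0.002551/(4π·368) = 5.516×10^-7 K/W
  R_expanded polystyrene = (1/2.81 − 1/3.46)/(4πk) = 0.06685/(4π·0.0358) = 0.1486 K/W
  R_fibreglass batt = (1/3.46 − 1/4.02)/(4πk) = 0.04026/(4π·0.0381) = 0.08409 K/W
ΣR = 5.516×10^-7 + 0.1486 + 0.08409 = 0.2327 K/W
Q = ΔT/ΣR = (54.2 °C − 13.3 °C)/0.2327 = 175.8 W
From the inner boundary to the expanded polystyrene/fibreglass batt interface, ΣR_partial = 0.1486 K/W.
T_interface = T_in − Q·ΣR_partial = 54.2 °C − (175.8)(0.1486) = 28.1 °C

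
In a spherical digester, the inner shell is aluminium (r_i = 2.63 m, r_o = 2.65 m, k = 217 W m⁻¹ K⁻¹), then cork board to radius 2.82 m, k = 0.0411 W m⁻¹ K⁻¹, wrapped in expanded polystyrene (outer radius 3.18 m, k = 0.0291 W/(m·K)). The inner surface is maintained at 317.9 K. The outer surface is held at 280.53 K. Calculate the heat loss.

Q = 243 W

Series thermal resistances, inner to outer:
  R_aluminium = (1/2.63 − 1/2.65)/(4πk) = 0.002870/(4π·217) = 1.052×10^-6 K/W
  R_cork board = (1/2.65 − 1/2.82)/(4πk) = 0.02275/(4π·0.0411) = 0.04405 K/W
  R_expanded polystyrene = (1/2.82 − 1/3.18)/(4πk) = 0.04014/(4π·0.0291) = 0.1098 K/W
ΣR = 1.052×10^-6 + 0.04405 + 0.1098 = 0.1539 K/W
Q = ΔT/ΣR = (317.9 K − 280.53 K)/0.1539 = 243 W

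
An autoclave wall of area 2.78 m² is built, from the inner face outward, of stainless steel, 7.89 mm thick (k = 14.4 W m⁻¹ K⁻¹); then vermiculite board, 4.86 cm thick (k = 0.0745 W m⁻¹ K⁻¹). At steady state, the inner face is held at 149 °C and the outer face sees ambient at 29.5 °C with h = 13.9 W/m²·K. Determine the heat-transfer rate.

Treat each layer as a resistance in series:
  R_stainless steel = L/(kA) = 0.00789/(14.4·2.78) = 1.971×10^-4 K/W
  R_vermiculite board = L/(kA) = 0.0486/(0.0745·2.78) = 0.2347 K/W
  R_conv,out = 1/(hA) = 1/(13.9·2.78) = 0.02588 K/W
ΣR = 1.971×10^-4 + 0.2347 + 0.02588 = 0.2608 K/W
Q = ΔT/ΣR = (149 °C − 29.5 °C)/0.2608 = 458 W

Q = 458 W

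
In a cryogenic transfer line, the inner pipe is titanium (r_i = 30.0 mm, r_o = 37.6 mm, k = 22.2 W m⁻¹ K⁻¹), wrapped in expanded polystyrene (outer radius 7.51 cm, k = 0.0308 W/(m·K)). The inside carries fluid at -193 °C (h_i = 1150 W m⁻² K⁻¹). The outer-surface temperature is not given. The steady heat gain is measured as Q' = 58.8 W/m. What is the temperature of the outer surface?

T_out = 17.6 °C

Series resistances:
  R'_conv,in = 1/(2πr h) = 1/(2π·0.0300·1150) = 0.004613 m·K/W
  R'_titanium = ln(0.0376/0.0300)/(2πk) = 0.2258/(2π·22.2) = 0.001619 m·K/W
  R'_expanded polystyrene = ln(0.0751/0.0376)/(2πk) = 0.6918/(2π·0.0308) = 3.575 m·K/W
ΣR = 3.581 m·K/W
ΔT = Q'·ΣR = 58.8 × 3.581 = 210.6 K
Heat flows inward, so T_out = T_in + ΔT = -193 + 210.6 = 17.6 °C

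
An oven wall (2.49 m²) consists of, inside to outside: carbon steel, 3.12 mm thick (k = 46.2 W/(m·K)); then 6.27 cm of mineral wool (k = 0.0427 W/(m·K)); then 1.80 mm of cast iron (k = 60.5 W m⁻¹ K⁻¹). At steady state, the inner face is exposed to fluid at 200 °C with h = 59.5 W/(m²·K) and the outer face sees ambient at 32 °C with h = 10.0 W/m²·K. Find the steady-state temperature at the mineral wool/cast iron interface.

T = 42.6 °C

Treat each layer as a resistance in series:
  R_conv,in = 1/(hA) = 1/(59.5·2.49) = 0.006750 K/W
  R_carbon steel = L/(kA) = 0.00312/(46.2·2.49) = 2.712×10^-5 K/W
  R_mineral wool = L/(kA) = 0.0627/(0.0427·2.49) = 0.5897 K/W
  R_cast iron = L/(kA) = 0.00180/(60.5·2.49) = 1.195×10^-5 K/W
  R_conv,out = 1/(hA) = 1/(10.0·2.49) = 0.04016 K/W
ΣR = 0.006750 + 2.712×10^-5 + 0.5897 + 1.195×10^-5 + 0.04016 = 0.6366 K/W
Q = ΔT/ΣR = (200 °C − 32 °C)/0.6366 = 263.9 W
From the inner boundary to the mineral wool/cast iron interface, ΣR_partial = 0.5965 K/W.
T_interface = T_in − Q·ΣR_partial = 200 °C − (263.9)(0.5965) = 42.6 °C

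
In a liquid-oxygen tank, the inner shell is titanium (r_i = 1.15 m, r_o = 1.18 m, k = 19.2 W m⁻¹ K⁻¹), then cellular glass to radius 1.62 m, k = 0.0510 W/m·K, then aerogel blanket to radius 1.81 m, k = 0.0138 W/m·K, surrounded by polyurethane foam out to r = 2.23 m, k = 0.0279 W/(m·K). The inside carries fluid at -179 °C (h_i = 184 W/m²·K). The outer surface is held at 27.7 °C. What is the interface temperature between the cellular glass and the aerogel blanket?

T = -107 °C

Resistance network (inner→outer):
  R_conv,in = 1/(4πr²h) = 1/(4π·1.15²·184) = 3.270×10^-4 K/W
  R_titanium = (1/1.15 − 1/1.18)/(4πk) = 0.02211/(4π·19.2) = 9.163×10^-5 K/W
  R_cellular glass = (1/1.18 − 1/1.62)/(4πk) = 0.2302/(4π·0.0510) = 0.3591 K/W
  R_aerogel blanket = (1/1.62 − 1/1.81)/(4πk) = 0.06480/(4π·0.0138) = 0.3737 K/W
  R_polyurethane foam = (1/1.81 − 1/2.23)/(4πk) = 0.1041/(4π·0.0279) = 0.2968 K/W
ΣR = 3.270×10^-4 + 9.163×10^-5 + 0.3591 + 0.3737 + 0.2968 = 1.030 K/W
Q = ΔT/ΣR = (-179 °C − 27.7 °C)/1.030 = -200.7 W
From the inner boundary to the cellular glass/aerogel blanket interface, ΣR_partial = 0.3595 K/W.
T_interface = T_in − Q·ΣR_partial = -179 °C − (-200.7)(0.3595) = -107 °C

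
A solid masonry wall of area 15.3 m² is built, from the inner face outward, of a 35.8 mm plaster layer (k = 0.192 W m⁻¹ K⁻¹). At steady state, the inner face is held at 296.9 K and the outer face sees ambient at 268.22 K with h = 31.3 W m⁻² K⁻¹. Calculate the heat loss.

Q = 2.01 kW

Series thermal resistances, inner to outer:
  R_plaster = L/(kA) = 0.0358/(0.192·15.3) = 0.01219 K/W
  R_conv,out = 1/(hA) = 1/(31.3·15.3) = 0.002088 K/W
ΣR = 0.01219 + 0.002088 = 0.01428 K/W
Q = ΔT/ΣR = (296.9 K − 268.22 K)/0.01428 = 2010 W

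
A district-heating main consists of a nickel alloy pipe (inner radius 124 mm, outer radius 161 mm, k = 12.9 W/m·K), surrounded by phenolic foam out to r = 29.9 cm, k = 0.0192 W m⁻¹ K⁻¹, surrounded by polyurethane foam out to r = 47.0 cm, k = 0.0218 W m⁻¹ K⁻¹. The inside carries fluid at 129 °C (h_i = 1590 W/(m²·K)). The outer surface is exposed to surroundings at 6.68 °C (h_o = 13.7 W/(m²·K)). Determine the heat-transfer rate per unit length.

Treat each layer as a resistance in series:
  R'_conv,in = 1/(2πr h) = 1/(2π·0.124·1590) = 8.072×10^-4 m·K/W
  R'_nickel alloy = ln(0.161/0.124)/(2πk) = 0.2611/(2π·12.9) = 0.003222 m·K/W
  R'_phenolic foam = ln(0.299/0.161)/(2πk) = 0.6190/(2π·0.0192) = 5.131 m·K/W
  R'_polyurethane foam = ln(0.470/0.299)/(2πk) = 0.4523/(2π·0.0218) = 3.302 m·K/W
  R'_conv,out = 1/(2πr h) = 1/(2π·0.470·13.7) = 0.02472 m·K/W
ΣR = 8.072×10^-4 + 0.003222 + 5.131 + 3.302 + 0.02472 = 8.462 m·K/W
Q' = ΔT/ΣR = (129 °C − 6.68 °C)/8.462 = 14.5 W/m

Q' = 14.5 W/m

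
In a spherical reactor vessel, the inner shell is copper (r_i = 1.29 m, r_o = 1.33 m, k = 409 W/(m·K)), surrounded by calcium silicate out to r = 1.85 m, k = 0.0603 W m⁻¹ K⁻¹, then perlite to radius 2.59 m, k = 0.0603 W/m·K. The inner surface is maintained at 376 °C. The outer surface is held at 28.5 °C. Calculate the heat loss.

Q = 720 W

Treat each layer as a resistance in series:
  R_copper = (1/1.29 − 1/1.33)/(4πk) = 0.02331/(4π·409) = 4.536×10^-6 K/W
  R_calcium silicate = (1/1.33 − 1/1.85)/(4πk) = 0.2113/(4π·0.0603) = 0.2789 K/W
  R_perlite = (1/1.85 − 1/2.59)/(4πk) = 0.1544/(4π·0.0603) = 0.2038 K/W
ΣR = 4.536×10^-6 + 0.2789 + 0.2038 = 0.4827 K/W
Q = ΔT/ΣR = (376 °C − 28.5 °C)/0.4827 = 720 W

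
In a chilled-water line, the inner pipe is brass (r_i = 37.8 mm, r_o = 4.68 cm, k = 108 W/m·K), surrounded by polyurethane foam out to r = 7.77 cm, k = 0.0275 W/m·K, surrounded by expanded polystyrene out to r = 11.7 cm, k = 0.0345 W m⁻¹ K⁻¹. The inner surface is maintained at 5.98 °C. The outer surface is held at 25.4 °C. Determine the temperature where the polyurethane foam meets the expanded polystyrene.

T = 17.8 °C

Series thermal resistances, inner to outer:
  R'_brass = ln(0.0468/0.0378)/(2πk) = 0.2136/(2π·108) = 3.147×10^-4 m·K/W
  R'_polyurethane foam = ln(0.0777/0.0468)/(2πk) = 0.5070/(2π·0.0275) = 2.934 m·K/W
  R'_expanded polystyrene = ln(0.117/0.0777)/(2πk) = 0.4093/(2π·0.0345) = 1.888 m·K/W
ΣR = 3.147×10^-4 + 2.934 + 1.888 = 4.822 m·K/W
Q' = ΔT/ΣR = (5.98 °C − 25.4 °C)/4.822 = -4.027 W/m
From the inner boundary to the polyurethane foam/expanded polystyrene interface, ΣR_partial = 2.934 m·K/W.
T_interface = T_in − Q'·ΣR_partial = 5.98 °C − (-4.027)(2.934) = 17.8 °C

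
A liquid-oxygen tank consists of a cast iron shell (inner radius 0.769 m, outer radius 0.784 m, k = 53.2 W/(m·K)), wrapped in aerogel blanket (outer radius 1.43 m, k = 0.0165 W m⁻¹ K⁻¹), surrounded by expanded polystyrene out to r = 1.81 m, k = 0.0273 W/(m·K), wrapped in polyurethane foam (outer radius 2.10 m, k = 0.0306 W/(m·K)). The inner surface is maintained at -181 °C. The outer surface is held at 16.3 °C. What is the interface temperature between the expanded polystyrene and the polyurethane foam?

T = 4.8 °C

Resistance network (inner→outer):
  R_cast iron = (1/0.769 − 1/0.784)/(4πk) = 0.02488/(4π·53.2) = 3.722×10^-5 K/W
  R_aerogel blanket = (1/0.784 − 1/1.43)/(4πk) = 0.5762/(4π·0.0165) = 2.779 K/W
  R_expanded polystyrene = (1/1.43 − 1/1.81)/(4πk) = 0.1468/(4π·0.0273) = 0.4280 K/W
  R_polyurethane foam = (1/1.81 − 1/2.10)/(4πk) = 0.07630/(4π·0.0306) = 0.1984 K/W
ΣR = 3.722×10^-5 + 2.779 + 0.4280 + 0.1984 = 3.405 K/W
Q = ΔT/ΣR = (-181 °C − 16.3 °C)/3.405 = -57.94 W
From the inner boundary to the expanded polystyrene/polyurethane foam interface, ΣR_partial = 3.207 K/W.
T_interface = T_in − Q·ΣR_partial = -181 °C − (-57.94)(3.207) = 4.8 °C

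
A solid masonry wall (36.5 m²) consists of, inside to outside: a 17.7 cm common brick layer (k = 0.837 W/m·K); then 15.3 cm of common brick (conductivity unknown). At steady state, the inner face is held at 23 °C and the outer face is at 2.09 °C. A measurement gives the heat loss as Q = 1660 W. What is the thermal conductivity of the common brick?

ΣR = ΔT/Q = |23 − 2.09|/1660 = 0.01260 K/W
Known resistances:
  R_common brick = L/(kA) = 0.177/(0.837·36.5) = 0.005794 K/W
R_common brick = ΣR − ΣR_known = 0.01260 − 0.005794 = 0.006806 K/W
L/(kA) = 0.006806 ⇒ k = 0.153/(0.006806·36.5) = 0.616 W/m·K

k = 0.616 W/m·K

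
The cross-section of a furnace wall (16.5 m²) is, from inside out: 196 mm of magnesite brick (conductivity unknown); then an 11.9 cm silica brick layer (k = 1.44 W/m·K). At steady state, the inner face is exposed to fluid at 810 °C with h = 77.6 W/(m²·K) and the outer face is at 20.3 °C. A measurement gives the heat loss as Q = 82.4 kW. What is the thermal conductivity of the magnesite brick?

ΣR = ΔT/Q = |810 − 20.3|/82400 = 0.009584 K/W
Known resistances:
  R_conv,in = 1/(hA) = 1/(77.6·16.5) = 7.810×10^-4 K/W
  R_silica brick = L/(kA) = 0.119/(1.44·16.5) = 0.005008 K/W
R_magnesite brick = ΣR − ΣR_known = 0.009584 − 0.005789 = 0.003795 K/W
L/(kA) = 0.003795 ⇒ k = 0.196/(0.003795·16.5) = 3.13 W/m·K

k = 3.13 W/m·K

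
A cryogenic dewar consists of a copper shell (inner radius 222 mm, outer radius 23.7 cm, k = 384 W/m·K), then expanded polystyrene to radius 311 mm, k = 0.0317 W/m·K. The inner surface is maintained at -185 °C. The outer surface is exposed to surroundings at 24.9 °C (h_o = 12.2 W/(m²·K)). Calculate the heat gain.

Q = 81.1 W

Resistance network (inner→outer):
  R_copper = (1/0.222 − 1/0.237)/(4πk) = 0.2851/(4π·384) = 5.908×10^-5 K/W
  R_expanded polystyrene = (1/0.237 − 1/0.311)/(4πk) = 1.004/(4π·0.0317) = 2.520 K/W
  R_conv,out = 1/(4πr²h) = 1/(4π·0.311²·12.2) = 0.06744 K/W
ΣR = 5.908×10^-5 + 2.520 + 0.06744 = 2.587 K/W
Q = ΔT/ΣR = (-185 °C − 24.9 °C)/2.587 = -81.1 W
(Negative Q ⇒ heat flows inward; heat gain = 81.1 W.)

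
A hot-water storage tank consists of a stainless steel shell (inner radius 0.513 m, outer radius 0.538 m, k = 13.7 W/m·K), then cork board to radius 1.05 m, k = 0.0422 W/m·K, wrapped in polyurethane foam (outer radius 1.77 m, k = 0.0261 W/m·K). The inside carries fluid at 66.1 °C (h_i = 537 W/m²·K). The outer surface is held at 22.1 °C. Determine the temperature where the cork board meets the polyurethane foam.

Resistance network (inner→outer):
  R_conv,in = 1/(4πr²h) = 1/(4π·0.513²·537) = 5.631×10^-4 K/W
  R_stainless steel = (1/0.513 − 1/0.538)/(4πk) = 0.09058/(4π·13.7) = 5.262×10^-4 K/W
  R_cork board = (1/0.538 − 1/1.05)/(4πk) = 0.9064/(4π·0.0422) = 1.709 K/W
  R_polyurethane foam = (1/1.05 − 1/1.77)/(4πk) = 0.3874/(4π·0.0261) = 1.181 K/W
ΣR = 5.631×10^-4 + 5.262×10^-4 + 1.709 + 1.181 = 2.891 K/W
Q = ΔT/ΣR = (66.1 °C − 22.1 °C)/2.891 = 15.22 W
From the inner boundary to the cork board/polyurethane foam interface, ΣR_partial = 1.710 K/W.
T_interface = T_in − Q·ΣR_partial = 66.1 °C − (15.22)(1.710) = 40.1 °C

T = 40.1 °C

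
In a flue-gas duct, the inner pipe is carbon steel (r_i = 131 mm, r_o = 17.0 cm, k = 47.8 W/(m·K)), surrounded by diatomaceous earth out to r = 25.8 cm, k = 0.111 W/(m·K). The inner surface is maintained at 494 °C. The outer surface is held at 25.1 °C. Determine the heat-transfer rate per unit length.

Q' = 783 W/m

Series thermal resistances, inner to outer:
  R'_carbon steel = ln(0.170/0.131)/(2πk) = 0.2606/(2π·47.8) = 8.677×10^-4 m·K/W
  R'_diatomaceous earth = ln(0.258/0.170)/(2πk) = 0.4172/(2π·0.111) = 0.5981 m·K/W
ΣR = 8.677×10^-4 + 0.5981 = 0.5990 m·K/W
Q' = ΔT/ΣR = (494 °C − 25.1 °C)/0.5990 = 783 W/m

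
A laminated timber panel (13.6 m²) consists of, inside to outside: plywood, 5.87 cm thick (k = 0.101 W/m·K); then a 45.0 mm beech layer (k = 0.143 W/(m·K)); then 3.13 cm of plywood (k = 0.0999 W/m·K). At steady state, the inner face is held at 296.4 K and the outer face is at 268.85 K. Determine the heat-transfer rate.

Resistance network (inner→outer):
  R_plywood = L/(kA) = 0.0587/(0.101·13.6) = 0.04273 K/W
  R_beech = L/(kA) = 0.0450/(0.143·13.6) = 0.02314 K/W
  R_plywood = L/(kA) = 0.0313/(0.0999·13.6) = 0.02304 K/W
ΣR = 0.04273 + 0.02314 + 0.02304 = 0.08891 K/W
Q = ΔT/ΣR = (296.4 K − 268.85 K)/0.08891 = 310 W

Q = 310 W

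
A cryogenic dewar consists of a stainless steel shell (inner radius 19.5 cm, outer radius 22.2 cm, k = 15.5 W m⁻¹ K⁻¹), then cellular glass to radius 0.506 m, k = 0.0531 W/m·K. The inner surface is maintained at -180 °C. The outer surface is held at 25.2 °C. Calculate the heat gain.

Treat each layer as a resistance in series:
  R_stainless steel = (1/0.195 − 1/0.222)/(4πk) = 0.6237/(4π·15.5) = 0.003202 K/W
  R_cellular glass = (1/0.222 − 1/0.506)/(4πk) = 2.528/(4π·0.0531) = 3.789 K/W
ΣR = 0.003202 + 3.789 = 3.792 K/W
Q = ΔT/ΣR = (-180 °C − 25.2 °C)/3.792 = -54.1 W
(Negative Q ⇒ heat flows inward; heat gain = 54.1 W.)

Q = 54.1 W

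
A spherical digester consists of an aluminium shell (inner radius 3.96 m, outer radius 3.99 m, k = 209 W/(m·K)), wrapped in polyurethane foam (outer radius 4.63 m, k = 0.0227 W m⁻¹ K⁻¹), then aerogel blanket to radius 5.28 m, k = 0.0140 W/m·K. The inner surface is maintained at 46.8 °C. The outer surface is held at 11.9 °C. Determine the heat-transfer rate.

Series thermal resistances, inner to outer:
  R_aluminium = (1/3.96 − 1/3.99)/(4πk) = 0.001899/(4π·209) = 7.229×10^-7 K/W
  R_polyurethane foam = (1/3.99 − 1/4.63)/(4πk) = 0.03464/(4π·0.0227) = 0.1214 K/W
  R_aerogel blanket = (1/4.63 − 1/5.28)/(4πk) = 0.02659/(4π·0.0140) = 0.1511 K/W
ΣR = 7.229×10^-7 + 0.1214 + 0.1511 = 0.2725 K/W
Q = ΔT/ΣR = (46.8 °C − 11.9 °C)/0.2725 = 128 W

Q = 128 W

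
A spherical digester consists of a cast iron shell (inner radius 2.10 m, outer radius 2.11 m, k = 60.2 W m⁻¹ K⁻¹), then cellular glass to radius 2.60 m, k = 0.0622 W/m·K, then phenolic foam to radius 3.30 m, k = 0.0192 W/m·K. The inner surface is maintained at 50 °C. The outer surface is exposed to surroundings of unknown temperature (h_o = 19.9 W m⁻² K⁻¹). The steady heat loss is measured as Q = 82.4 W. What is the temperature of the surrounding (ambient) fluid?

Series resistances:
  R_cast iron = (1/2.10 − 1/2.11)/(4πk) = 0.002257/(4π·60.2) = 2.983×10^-6 K/W
  R_cellular glass = (1/2.11 − 1/2.60)/(4πk) = 0.08932/(4π·0.0622) = 0.1143 K/W
  R_phenolic foam = (1/2.60 − 1/3.30)/(4πk) = 0.08159/(4π·0.0192) = 0.3381 K/W
  R_conv,out = 1/(4πr²h) = 1/(4π·3.30²·19.9) = 3.672×10^-4 K/W
ΣR = 0.4528 K/W
ΔT = Q·ΣR = 82.4 × 0.4528 = 37.31 K
Heat flows outward, so T_out = T_in − ΔT = 50 − 37.31 = 12.7 °C

T_out = 12.7 °C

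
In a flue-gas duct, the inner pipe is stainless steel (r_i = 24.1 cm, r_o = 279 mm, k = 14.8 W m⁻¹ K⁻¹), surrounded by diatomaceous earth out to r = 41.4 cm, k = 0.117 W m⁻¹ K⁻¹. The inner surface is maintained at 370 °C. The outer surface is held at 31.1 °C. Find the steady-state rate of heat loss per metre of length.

Q' = 629 W/m

Series thermal resistances, inner to outer:
  R'_stainless steel = ln(0.279/0.241)/(2πk) = 0.1464/(2π·14.8) = 0.001575 m·K/W
  R'_diatomaceous earth = ln(0.414/0.279)/(2πk) = 0.3947/(2π·0.117) = 0.5368 m·K/W
ΣR = 0.001575 + 0.5368 = 0.5384 m·K/W
Q' = ΔT/ΣR = (370 °C − 31.1 °C)/0.5384 = 629 W/m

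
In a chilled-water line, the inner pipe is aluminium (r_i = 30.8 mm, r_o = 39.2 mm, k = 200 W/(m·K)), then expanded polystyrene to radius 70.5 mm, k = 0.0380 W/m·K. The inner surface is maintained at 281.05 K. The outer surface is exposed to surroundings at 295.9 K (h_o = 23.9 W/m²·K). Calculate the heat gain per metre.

Resistance network (inner→outer):
  R'_aluminium = ln(0.0392/0.0308)/(2πk) = 0.2412/(2π·200) = 1.919×10^-4 m·K/W
  R'_expanded polystyrene = ln(0.0705/0.0392)/(2πk) = 0.5869/(2π·0.0380) = 2.458 m·K/W
  R'_conv,out = 1/(2πr h) = 1/(2π·0.0705·23.9) = 0.09446 m·K/W
ΣR = 1.919×10^-4 + 2.458 + 0.09446 = 2.553 m·K/W
Q' = ΔT/ΣR = (281.05 K − 295.9 K)/2.553 = -5.82 W/m
(Negative Q' ⇒ heat flows inward; heat gain = 5.82 W/m.)

Q' = 5.82 W/m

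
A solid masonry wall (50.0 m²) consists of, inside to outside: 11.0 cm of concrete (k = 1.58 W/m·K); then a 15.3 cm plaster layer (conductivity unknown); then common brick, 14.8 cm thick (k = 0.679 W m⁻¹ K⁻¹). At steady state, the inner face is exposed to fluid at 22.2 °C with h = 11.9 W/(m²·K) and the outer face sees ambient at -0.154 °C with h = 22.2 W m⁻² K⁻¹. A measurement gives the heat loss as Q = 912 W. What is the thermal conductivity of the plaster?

ΣR = ΔT/Q = |22.2 − -0.154|/912 = 0.02451 K/W
Known resistances:
  R_conv,in = 1/(hA) = 1/(11.9·50.0) = 0.001681 K/W
  R_concrete = L/(kA) = 0.110/(1.58·50.0) = 0.001392 K/W
  R_common brick = L/(kA) = 0.148/(0.679·50.0) = 0.004359 K/W
  R_conv,out = 1/(hA) = 1/(22.2·50.0) = 9.009×10^-4 K/W
R_plaster = ΣR − ΣR_known = 0.02451 − 0.008333 = 0.01618 K/W
L/(kA) = 0.01618 ⇒ k = 0.153/(0.01618·50.0) = 0.189 W/m·K

k = 0.189 W/m·K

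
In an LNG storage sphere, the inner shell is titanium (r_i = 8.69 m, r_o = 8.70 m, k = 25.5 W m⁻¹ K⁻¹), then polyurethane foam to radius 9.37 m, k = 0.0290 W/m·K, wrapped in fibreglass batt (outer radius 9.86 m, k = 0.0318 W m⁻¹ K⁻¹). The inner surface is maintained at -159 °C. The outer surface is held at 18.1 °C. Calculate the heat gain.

Q = 4.94 kW

Treat each layer as a resistance in series:
  R_titanium = (1/8.69 − 1/8.70)/(4πk) = 1.323×10^-4/(4π·25.5) = 4.128×10^-7 K/W
  R_polyurethane foam = (1/8.70 − 1/9.37)/(4πk) = 0.008219/(4π·0.0290) = 0.02255 K/W
  R_fibreglass batt = (1/9.37 − 1/9.86)/(4πk) = 0.005304/(4π·0.0318) = 0.01327 K/W
ΣR = 4.128×10^-7 + 0.02255 + 0.01327 = 0.03582 K/W
Q = ΔT/ΣR = (-159 °C − 18.1 °C)/0.03582 = -4940 W
(Negative Q ⇒ heat flows inward; heat gain = 4940 W.)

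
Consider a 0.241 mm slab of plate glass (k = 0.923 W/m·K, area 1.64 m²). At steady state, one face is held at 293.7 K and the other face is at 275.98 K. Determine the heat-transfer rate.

Q = kA·ΔT/L = 0.923 × 1.64 × |293.7 K − 275.98 K| / 2.41×10^-4 = 1.11×10^5 W

Q = 111 kW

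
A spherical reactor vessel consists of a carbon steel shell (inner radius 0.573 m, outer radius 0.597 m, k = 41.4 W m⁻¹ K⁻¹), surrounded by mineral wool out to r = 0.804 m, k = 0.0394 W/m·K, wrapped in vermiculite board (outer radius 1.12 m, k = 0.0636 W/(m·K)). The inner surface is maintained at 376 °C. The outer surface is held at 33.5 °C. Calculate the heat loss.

Series thermal resistances, inner to outer:
  R_carbon steel = (1/0.573 − 1/0.597)/(4πk) = 0.07016/(4π·41.4) = 1.349×10^-4 K/W
  R_mineral wool = (1/0.597 − 1/0.804)/(4πk) = 0.4313/(4π·0.0394) = 0.8710 K/W
  R_vermiculite board = (1/0.804 − 1/1.12)/(4πk) = 0.3509/(4π·0.0636) = 0.4391 K/W
ΣR = 1.349×10^-4 + 0.8710 + 0.4391 = 1.310 K/W
Q = ΔT/ΣR = (376 °C − 33.5 °C)/1.310 = 261 W

Q = 261 W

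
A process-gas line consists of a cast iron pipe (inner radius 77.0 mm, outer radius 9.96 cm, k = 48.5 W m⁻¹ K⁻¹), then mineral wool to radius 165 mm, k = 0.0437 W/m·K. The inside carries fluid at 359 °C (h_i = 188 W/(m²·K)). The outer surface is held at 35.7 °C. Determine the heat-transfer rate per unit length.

Series thermal resistances, inner to outer:
  R'_conv,in = 1/(2πr h) = 1/(2π·0.0770·188) = 0.01099 m·K/W
  R'_cast iron = ln(0.0996/0.0770)/(2πk) = 0.2574/(2π·48.5) = 8.445×10^-4 m·K/W
  R'_mineral wool = ln(0.165/0.0996)/(2πk) = 0.5048/(2π·0.0437) = 1.838 m·K/W
ΣR = 0.01099 + 8.445×10^-4 + 1.838 = 1.850 m·K/W
Q' = ΔT/ΣR = (359 °C − 35.7 °C)/1.850 = 175 W/m

Q' = 175 W/m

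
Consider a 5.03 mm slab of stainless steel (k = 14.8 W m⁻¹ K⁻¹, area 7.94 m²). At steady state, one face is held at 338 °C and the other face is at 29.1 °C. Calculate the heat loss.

Q = kA·ΔT/L = 14.8 × 7.94 × |338 °C − 29.1 °C| / 0.00503 = 7.22×10^6 W

Q = 7.22×10^6 W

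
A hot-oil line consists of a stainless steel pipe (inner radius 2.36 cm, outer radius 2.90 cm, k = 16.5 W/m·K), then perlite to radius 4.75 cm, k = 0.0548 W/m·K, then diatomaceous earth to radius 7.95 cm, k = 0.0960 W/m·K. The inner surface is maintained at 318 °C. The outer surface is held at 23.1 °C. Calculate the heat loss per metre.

Q' = 129 W/m

Resistance network (inner→outer):
  R'_stainless steel = ln(0.0290/0.0236)/(2πk) = 0.2060/(2π·16.5) = 0.001987 m·K/W
  R'_perlite = ln(0.0475/0.0290)/(2πk) = 0.4934/(2π·0.0548) = 1.433 m·K/W
  R'_diatomaceous earth = ln(0.0795/0.0475)/(2πk) = 0.5150/(2π·0.0960) = 0.8538 m·K/W
ΣR = 0.001987 + 1.433 + 0.8538 = 2.289 m·K/W
Q' = ΔT/ΣR = (318 °C − 23.1 °C)/2.289 = 129 W/m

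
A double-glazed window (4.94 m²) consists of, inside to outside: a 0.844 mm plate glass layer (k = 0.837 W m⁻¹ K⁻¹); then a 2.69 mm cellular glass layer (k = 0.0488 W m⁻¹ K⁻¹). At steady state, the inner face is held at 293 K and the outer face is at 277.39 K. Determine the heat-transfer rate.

Series thermal resistances, inner to outer:
  R_plate glass = L/(kA) = 8.44×10^-4/(0.837·4.94) = 2.041×10^-4 K/W
  R_cellular glass = L/(kA) = 0.00269/(0.0488·4.94) = 0.01116 K/W
ΣR = 2.041×10^-4 + 0.01116 = 0.01136 K/W
Q = ΔT/ΣR = (293 K − 277.39 K)/0.01136 = 1370 W

Q = 1370 W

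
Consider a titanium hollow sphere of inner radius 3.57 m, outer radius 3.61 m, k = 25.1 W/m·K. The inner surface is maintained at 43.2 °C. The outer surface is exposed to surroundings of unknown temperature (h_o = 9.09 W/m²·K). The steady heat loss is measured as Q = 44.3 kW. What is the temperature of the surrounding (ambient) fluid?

Series resistances:
  R_titanium = (1/3.57 − 1/3.61)/(4πk) = 0.003104/(4π·25.1) = 9.840×10^-6 K/W
  R_conv,out = 1/(4πr²h) = 1/(4π·3.61²·9.09) = 6.718×10^-4 K/W
ΣR = 6.816×10^-4 K/W
ΔT = Q·ΣR = 44300 × 6.816×10^-4 = 30.19 K
Heat flows outward, so T_out = T_in − ΔT = 43.2 − 30.19 = 13.0 °C

T_out = 13.0 °C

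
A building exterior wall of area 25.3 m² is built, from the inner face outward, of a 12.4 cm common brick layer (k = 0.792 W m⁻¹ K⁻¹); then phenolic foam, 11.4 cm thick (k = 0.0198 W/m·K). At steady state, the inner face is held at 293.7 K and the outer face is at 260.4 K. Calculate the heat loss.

Q = 142 W

Resistance network (inner→outer):
  R_common brick = L/(kA) = 0.124/(0.792·25.3) = 0.006188 K/W
  R_phenolic foam = L/(kA) = 0.114/(0.0198·25.3) = 0.2276 K/W
ΣR = 0.006188 + 0.2276 = 0.2338 K/W
Q = ΔT/ΣR = (293.7 K − 260.4 K)/0.2338 = 142 W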